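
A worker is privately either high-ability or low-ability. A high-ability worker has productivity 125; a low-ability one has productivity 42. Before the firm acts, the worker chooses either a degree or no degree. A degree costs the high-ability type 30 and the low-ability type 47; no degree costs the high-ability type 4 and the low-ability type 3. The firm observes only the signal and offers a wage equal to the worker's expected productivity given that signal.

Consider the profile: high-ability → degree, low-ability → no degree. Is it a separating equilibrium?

No

Under separation the firm infers type exactly: degree → high-ability (pays 125), no degree → low-ability (pays 42).
High-ability: degree gives 125 − 30 = 95; no degree gives 42 − 4 = 38. No deviation. ✓
Low-ability: no degree gives 42 − 3 = 39; degree gives 125 − 47 = 78. Would deviate. ✗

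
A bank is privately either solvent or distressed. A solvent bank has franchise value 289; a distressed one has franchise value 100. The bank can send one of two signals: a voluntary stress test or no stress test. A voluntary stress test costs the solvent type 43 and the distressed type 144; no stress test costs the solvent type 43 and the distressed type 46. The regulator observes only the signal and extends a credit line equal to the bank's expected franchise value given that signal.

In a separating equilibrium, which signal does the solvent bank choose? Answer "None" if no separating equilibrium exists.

Try solvent → stress test, distressed → no stress test:
  If types separate, stress test earns payment 289 and no stress test earns 100.
  Solvent: stress test gives 289 − 43 = 246; no stress test gives 100 − 43 = 57. No deviation. ✓
  Distressed: no stress test gives 100 − 46 = 54; stress test gives 289 − 144 = 145. Would deviate. ✗
Try solvent → no stress test, distressed → stress test:
  If types separate, no stress test earns payment 289 and stress test earns 100.
  Solvent: no stress test gives 289 − 43 = 246; stress test gives 100 − 43 = 57. No deviation. ✓
  Distressed: stress test gives 100 − 144 = -44; no stress test gives 289 − 46 = 243. Would deviate. ✗
Neither assignment is incentive-compatible.

None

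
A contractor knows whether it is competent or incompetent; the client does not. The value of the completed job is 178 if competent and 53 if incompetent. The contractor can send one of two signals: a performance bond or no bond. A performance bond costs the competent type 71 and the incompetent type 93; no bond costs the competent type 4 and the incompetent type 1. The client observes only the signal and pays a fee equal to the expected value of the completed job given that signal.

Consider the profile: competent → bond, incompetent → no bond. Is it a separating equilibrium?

No

If types separate, bond earns payment 178 and no bond earns 53.
Competent: bond gives 178 − 71 = 107; no bond gives 53 − 4 = 49. No deviation. ✓
Incompetent: no bond gives 53 − 1 = 52; bond gives 178 − 93 = 85. Would deviate. ✗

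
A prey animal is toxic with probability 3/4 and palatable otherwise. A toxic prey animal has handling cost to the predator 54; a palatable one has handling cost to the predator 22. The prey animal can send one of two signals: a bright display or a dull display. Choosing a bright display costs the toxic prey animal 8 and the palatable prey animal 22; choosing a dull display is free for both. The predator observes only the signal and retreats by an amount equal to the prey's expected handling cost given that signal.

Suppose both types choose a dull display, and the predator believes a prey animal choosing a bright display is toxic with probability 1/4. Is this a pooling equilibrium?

At the pooled signal (dull display) the predator holds the prior 3/4 and pays 3/4·54 + 1/4·22 = 46. Off-path (bright display) belief 1/4 gives 1/4·54 + 3/4·22 = 30.
Toxic: dull display gives 46 − 0 = 46; bright display gives 30 − 8 = 22. Stays. ✓
Palatable: dull display gives 46 − 0 = 46; bright display gives 30 − 22 = 8. Stays. ✓

Yes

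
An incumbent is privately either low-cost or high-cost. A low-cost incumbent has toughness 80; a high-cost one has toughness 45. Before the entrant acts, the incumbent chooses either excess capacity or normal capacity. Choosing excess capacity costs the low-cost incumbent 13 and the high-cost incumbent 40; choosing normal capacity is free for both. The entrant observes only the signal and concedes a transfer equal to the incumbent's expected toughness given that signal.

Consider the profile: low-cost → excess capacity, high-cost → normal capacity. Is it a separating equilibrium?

Yes

If types separate, excess capacity earns payment 80 and normal capacity earns 45.
Low-cost: excess capacity gives 80 − 13 = 67; normal capacity gives 45 − 0 = 45. No deviation. ✓
High-cost: normal capacity gives 45 − 0 = 45; excess capacity gives 80 − 40 = 40. No deviation. ✓
Neither type gains from mimicking the other.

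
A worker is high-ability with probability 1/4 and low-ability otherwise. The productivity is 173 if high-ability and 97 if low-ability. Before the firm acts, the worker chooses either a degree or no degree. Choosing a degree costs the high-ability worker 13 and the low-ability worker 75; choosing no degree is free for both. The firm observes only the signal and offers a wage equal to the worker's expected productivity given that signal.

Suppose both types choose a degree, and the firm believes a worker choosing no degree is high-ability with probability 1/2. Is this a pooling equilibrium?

On the equilibrium path (degree) the firm holds the prior 1/4 and pays 1/4·173 + 3/4·97 = 116. Off-path (no degree) belief 1/2 gives 1/2·173 + 1/2·97 = 135.
High-ability: degree gives 116 − 13 = 103; no degree gives 135 − 0 = 135. Deviates. ✗
Low-ability: degree gives 116 − 75 = 41; no degree gives 135 − 0 = 135. Deviates. ✗

No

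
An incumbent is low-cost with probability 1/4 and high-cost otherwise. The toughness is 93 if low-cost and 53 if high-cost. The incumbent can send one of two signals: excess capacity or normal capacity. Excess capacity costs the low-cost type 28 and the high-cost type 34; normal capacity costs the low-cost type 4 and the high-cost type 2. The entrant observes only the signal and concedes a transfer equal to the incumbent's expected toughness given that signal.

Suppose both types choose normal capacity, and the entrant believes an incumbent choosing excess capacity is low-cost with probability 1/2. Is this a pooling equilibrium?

Yes

On the equilibrium path (normal capacity) the entrant holds the prior 1/4 and pays 1/4·93 + 3/4·53 = 63. Off-path (excess capacity) belief 1/2 gives 1/2·93 + 1/2·53 = 73.
Low-cost: normal capacity gives 63 − 4 = 59; excess capacity gives 73 − 28 = 45. Stays. ✓
High-cost: normal capacity gives 63 − 2 = 61; excess capacity gives 73 − 34 = 39. Stays. ✓
Beliefs are Bayes-consistent on-path and both types best-respond.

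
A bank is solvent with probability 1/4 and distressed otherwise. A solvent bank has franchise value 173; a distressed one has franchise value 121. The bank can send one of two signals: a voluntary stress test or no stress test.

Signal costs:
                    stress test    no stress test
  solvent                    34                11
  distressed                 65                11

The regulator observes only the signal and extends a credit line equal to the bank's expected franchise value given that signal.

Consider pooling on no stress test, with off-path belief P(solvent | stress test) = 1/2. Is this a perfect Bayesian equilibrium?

At the pooled signal (no stress test) the regulator holds the prior 1/4 and pays 1/4·173 + 3/4·121 = 134. Off-path (stress test) belief 1/2 gives 1/2·173 + 1/2·121 = 147.
Solvent: no stress test gives 134 − 11 = 123; stress test gives 147 − 34 = 113. Stays. ✓
Distressed: no stress test gives 134 − 11 = 123; stress test gives 147 − 65 = 82. Stays. ✓

Yes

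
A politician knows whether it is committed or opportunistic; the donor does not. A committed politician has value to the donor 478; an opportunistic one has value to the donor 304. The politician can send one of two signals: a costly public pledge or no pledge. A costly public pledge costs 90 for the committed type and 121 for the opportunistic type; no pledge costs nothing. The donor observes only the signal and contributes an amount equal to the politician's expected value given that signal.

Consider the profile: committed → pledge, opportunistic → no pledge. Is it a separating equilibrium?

No

If types separate, pledge earns payment 478 and no pledge earns 304.
Committed: pledge gives 478 − 90 = 388; no pledge gives 304 − 0 = 304. No deviation. ✓
Opportunistic: no pledge gives 304 − 0 = 304; pledge gives 478 − 121 = 357. Would deviate. ✗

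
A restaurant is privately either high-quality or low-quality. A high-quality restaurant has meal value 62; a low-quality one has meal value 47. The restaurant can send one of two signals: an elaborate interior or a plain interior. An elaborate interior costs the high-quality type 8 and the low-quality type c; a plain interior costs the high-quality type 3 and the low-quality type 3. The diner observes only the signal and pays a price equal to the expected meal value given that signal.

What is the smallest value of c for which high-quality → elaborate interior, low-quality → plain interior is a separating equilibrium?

Under separation: elaborate interior → high-quality (pays 62); plain interior → low-quality (pays 47).
High-quality: 62 − 8 = 54 ≥ 47 − 3 = 44. Holds regardless of c. ✓
Low-quality: 47 − 3 ≥ 62 − c, so c ≥ 62 − 44 = 18.

18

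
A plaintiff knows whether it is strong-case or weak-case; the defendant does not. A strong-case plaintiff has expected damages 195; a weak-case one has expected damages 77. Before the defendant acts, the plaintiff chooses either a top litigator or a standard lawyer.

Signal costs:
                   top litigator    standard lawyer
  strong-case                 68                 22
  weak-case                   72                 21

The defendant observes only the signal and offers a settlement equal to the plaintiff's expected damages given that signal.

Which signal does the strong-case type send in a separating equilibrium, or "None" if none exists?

Try strong-case → top litigator, weak-case → standard lawyer:
  If types separate, top litigator earns payment 195 and standard lawyer earns 77.
  Strong-case: top litigator gives 195 − 68 = 127; standard lawyer gives 77 − 22 = 55. No deviation. ✓
  Weak-case: standard lawyer gives 77 − 21 = 56; top litigator gives 195 − 72 = 123. Would deviate. ✗
Try strong-case → standard lawyer, weak-case → top litigator:
  If types separate, standard lawyer earns payment 195 and top litigator earns 77.
  Strong-case: standard lawyer gives 195 − 22 = 173; top litigator gives 77 − 68 = 9. No deviation. ✓
  Weak-case: top litigator gives 77 − 72 = 5; standard lawyer gives 195 − 21 = 174. Would deviate. ✗
Neither assignment is incentive-compatible.

None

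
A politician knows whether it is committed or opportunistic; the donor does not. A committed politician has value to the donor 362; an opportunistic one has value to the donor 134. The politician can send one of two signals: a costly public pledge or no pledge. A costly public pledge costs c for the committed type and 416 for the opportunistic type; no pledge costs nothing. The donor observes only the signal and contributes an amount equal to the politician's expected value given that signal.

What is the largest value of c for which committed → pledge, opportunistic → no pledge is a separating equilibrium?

228

Under separation: pledge → committed (pays 362); no pledge → opportunistic (pays 134).
Opportunistic: 134 − 0 = 134 ≥ 362 − 416 = -54. Holds regardless of c. ✓
Committed: 362 − c ≥ 134 − 0, so c ≤ 362 − 134 = 228.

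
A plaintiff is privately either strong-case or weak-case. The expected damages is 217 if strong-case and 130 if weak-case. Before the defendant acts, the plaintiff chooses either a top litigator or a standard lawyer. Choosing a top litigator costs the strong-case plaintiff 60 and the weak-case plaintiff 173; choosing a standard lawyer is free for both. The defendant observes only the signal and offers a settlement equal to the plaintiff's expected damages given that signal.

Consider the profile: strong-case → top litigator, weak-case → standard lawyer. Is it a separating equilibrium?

Under separation the defendant infers type exactly: top litigator → strong-case (pays 217), standard lawyer → weak-case (pays 130).
Strong-case: top litigator gives 217 − 60 = 157; standard lawyer gives 130 − 0 = 130. No deviation. ✓
Weak-case: standard lawyer gives 130 − 0 = 130; top litigator gives 217 − 173 = 44. No deviation. ✓
Neither type gains from mimicking the other.

Yes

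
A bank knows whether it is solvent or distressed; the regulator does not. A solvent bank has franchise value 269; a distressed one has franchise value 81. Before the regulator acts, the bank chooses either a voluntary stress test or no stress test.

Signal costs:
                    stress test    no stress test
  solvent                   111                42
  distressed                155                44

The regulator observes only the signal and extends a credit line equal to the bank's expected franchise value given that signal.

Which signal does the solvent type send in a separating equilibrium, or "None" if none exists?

Try solvent → stress test, distressed → no stress test:
  If types separate, stress test earns payment 269 and no stress test earns 81.
  Solvent: stress test gives 269 − 111 = 158; no stress test gives 81 − 42 = 39. No deviation. ✓
  Distressed: no stress test gives 81 − 44 = 37; stress test gives 269 − 155 = 114. Would deviate. ✗
Try solvent → no stress test, distressed → stress test:
  If types separate, no stress test earns payment 269 and stress test earns 81.
  Solvent: no stress test gives 269 − 42 = 227; stress test gives 81 − 111 = -30. No deviation. ✓
  Distressed: stress test gives 81 − 155 = -74; no stress test gives 269 − 44 = 225. Would deviate. ✗
Neither assignment is incentive-compatible.

None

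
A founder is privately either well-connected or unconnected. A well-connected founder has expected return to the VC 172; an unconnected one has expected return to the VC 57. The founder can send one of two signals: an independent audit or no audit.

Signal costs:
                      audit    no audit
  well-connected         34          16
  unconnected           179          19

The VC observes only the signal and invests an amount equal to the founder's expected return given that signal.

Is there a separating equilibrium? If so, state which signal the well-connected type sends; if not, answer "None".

audit

Try well-connected → audit, unconnected → no audit:
  Under separation the VC infers type exactly: audit → well-connected (pays 172), no audit → unconnected (pays 57).
  Well-connected: audit gives 172 − 34 = 138; no audit gives 57 − 16 = 41. No deviation. ✓
  Unconnected: no audit gives 57 − 19 = 38; audit gives 172 − 179 = -7. No deviation. ✓
Both hold — the well-connected type sends audit.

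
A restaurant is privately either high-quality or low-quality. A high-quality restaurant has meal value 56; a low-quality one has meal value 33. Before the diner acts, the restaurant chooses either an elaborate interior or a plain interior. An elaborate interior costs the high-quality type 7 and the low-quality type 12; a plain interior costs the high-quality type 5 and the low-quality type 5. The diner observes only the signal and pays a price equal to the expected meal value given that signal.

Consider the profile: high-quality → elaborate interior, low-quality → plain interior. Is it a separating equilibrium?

No

If types separate, elaborate interior earns payment 56 and plain interior earns 33.
High-quality: elaborate interior gives 56 − 7 = 49; plain interior gives 33 − 5 = 28. No deviation. ✓
Low-quality: plain interior gives 33 − 5 = 28; elaborate interior gives 56 − 12 = 44. Would deviate. ✗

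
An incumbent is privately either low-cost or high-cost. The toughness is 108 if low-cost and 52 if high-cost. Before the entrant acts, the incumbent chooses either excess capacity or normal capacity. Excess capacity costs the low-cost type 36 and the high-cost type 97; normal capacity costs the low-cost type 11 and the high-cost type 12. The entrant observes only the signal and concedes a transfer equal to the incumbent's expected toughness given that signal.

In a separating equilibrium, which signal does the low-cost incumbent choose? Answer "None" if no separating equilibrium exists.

Try low-cost → excess capacity, high-cost → normal capacity:
  Under separation the entrant infers type exactly: excess capacity → low-cost (pays 108), normal capacity → high-cost (pays 52).
  Low-cost: excess capacity gives 108 − 36 = 72; normal capacity gives 52 − 11 = 41. No deviation. ✓
  High-cost: normal capacity gives 52 − 12 = 40; excess capacity gives 108 − 97 = 11. No deviation. ✓
Both hold — the low-cost type sends excess capacity.

excess capacity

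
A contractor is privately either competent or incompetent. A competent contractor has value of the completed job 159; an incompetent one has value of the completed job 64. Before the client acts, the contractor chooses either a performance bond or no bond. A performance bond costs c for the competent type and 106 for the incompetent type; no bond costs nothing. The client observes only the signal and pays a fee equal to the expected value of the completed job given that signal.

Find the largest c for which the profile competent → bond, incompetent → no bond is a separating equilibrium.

Under separation: bond → competent (pays 159); no bond → incompetent (pays 64).
Incompetent: 64 − 0 = 64 ≥ 159 − 106 = 53. Holds regardless of c. ✓
Competent: 159 − c ≥ 64 − 0, so c ≤ 159 − 64 = 95.

95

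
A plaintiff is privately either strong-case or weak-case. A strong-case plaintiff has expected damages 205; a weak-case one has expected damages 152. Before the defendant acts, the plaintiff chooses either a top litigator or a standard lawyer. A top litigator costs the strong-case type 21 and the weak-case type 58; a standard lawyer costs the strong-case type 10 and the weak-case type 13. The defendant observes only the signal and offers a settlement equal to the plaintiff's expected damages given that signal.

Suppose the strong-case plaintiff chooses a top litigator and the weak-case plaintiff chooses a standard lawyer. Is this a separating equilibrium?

If types separate, top litigator earns payment 205 and standard lawyer earns 152.
Strong-case: top litigator gives 205 − 21 = 184; standard lawyer gives 152 − 10 = 142. No deviation. ✓
Weak-case: standard lawyer gives 152 − 13 = 139; top litigator gives 205 − 58 = 147. Would deviate. ✗

No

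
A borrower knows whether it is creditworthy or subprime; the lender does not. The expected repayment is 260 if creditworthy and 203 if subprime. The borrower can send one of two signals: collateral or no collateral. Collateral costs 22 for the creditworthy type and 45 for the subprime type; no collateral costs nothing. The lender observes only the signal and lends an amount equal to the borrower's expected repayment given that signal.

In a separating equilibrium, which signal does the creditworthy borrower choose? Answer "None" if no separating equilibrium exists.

Try creditworthy → collateral, subprime → no collateral:
  Under separation the lender infers type exactly: collateral → creditworthy (pays 260), no collateral → subprime (pays 203).
  Creditworthy: collateral gives 260 − 22 = 238; no collateral gives 203 − 0 = 203. No deviation. ✓
  Subprime: no collateral gives 203 − 0 = 203; collateral gives 260 − 45 = 215. Would deviate. ✗
Try creditworthy → no collateral, subprime → collateral:
  Under separation the lender infers type exactly: no collateral → creditworthy (pays 260), collateral → subprime (pays 203).
  Creditworthy: no collateral gives 260 − 0 = 260; collateral gives 203 − 22 = 181. No deviation. ✓
  Subprime: collateral gives 203 − 45 = 158; no collateral gives 260 − 0 = 260. Would deviate. ✗
Neither assignment is incentive-compatible.

None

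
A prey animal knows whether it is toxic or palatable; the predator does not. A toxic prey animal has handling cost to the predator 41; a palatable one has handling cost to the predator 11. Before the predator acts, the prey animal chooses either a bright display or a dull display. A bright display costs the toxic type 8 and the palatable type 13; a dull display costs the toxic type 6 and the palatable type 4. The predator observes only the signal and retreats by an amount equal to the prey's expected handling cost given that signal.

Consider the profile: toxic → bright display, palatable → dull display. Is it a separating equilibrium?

Under separation the predator infers type exactly: bright display → toxic (pays 41), dull display → palatable (pays 11).
Toxic: bright display gives 41 − 8 = 33; dull display gives 11 − 6 = 5. No deviation. ✓
Palatable: dull display gives 11 − 4 = 7; bright display gives 41 − 13 = 28. Would deviate. ✗

No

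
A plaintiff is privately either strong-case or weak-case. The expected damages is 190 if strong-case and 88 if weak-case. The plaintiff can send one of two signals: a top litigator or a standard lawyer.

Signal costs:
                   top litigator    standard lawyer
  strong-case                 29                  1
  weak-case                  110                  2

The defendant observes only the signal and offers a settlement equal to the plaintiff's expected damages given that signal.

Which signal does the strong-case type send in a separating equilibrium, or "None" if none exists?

Try strong-case → top litigator, weak-case → standard lawyer:
  If types separate, top litigator earns payment 190 and standard lawyer earns 88.
  Strong-case: top litigator gives 190 − 29 = 161; standard lawyer gives 88 − 1 = 87. No deviation. ✓
  Weak-case: standard lawyer gives 88 − 2 = 86; top litigator gives 190 − 110 = 80. No deviation. ✓
Both hold — the strong-case type sends top litigator.

top litigator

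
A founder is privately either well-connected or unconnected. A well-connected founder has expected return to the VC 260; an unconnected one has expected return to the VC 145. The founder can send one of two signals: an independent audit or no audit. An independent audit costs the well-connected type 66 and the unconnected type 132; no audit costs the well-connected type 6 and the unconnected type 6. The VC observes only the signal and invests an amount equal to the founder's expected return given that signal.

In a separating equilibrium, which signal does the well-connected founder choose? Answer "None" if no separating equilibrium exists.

audit

Try well-connected → audit, unconnected → no audit:
  If types separate, audit earns payment 260 and no audit earns 145.
  Well-connected: audit gives 260 − 66 = 194; no audit gives 145 − 6 = 139. No deviation. ✓
  Unconnected: no audit gives 145 − 6 = 139; audit gives 260 − 132 = 128. No deviation. ✓
Both hold — the well-connected type sends audit.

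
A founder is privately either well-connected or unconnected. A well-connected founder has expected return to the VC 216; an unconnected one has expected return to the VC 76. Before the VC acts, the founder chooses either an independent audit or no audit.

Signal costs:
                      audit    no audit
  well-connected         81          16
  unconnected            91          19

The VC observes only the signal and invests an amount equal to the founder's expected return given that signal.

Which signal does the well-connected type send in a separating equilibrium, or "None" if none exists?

None

Try well-connected → audit, unconnected → no audit:
  Under separation the VC infers type exactly: audit → well-connected (pays 216), no audit → unconnected (pays 76).
  Well-connected: audit gives 216 − 81 = 135; no audit gives 76 − 16 = 60. No deviation. ✓
  Unconnected: no audit gives 76 − 19 = 57; audit gives 216 − 91 = 125. Would deviate. ✗
Try well-connected → no audit, unconnected → audit:
  Under separation the VC infers type exactly: no audit → well-connected (pays 216), audit → unconnected (pays 76).
  Well-connected: no audit gives 216 − 16 = 200; audit gives 76 − 81 = -5. No deviation. ✓
  Unconnected: audit gives 76 − 91 = -15; no audit gives 216 − 19 = 197. Would deviate. ✗
Neither assignment is incentive-compatible.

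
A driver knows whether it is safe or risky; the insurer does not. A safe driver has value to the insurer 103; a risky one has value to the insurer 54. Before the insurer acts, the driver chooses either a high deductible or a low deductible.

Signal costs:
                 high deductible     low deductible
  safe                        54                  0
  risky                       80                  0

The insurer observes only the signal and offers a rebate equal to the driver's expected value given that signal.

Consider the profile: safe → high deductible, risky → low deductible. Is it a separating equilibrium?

If types separate, high deductible earns payment 103 and low deductible earns 54.
Safe: high deductible gives 103 − 54 = 49; low deductible gives 54 − 0 = 54. Would deviate. ✗
Risky: low deductible gives 54 − 0 = 54; high deductible gives 103 − 80 = 23. No deviation. ✓

No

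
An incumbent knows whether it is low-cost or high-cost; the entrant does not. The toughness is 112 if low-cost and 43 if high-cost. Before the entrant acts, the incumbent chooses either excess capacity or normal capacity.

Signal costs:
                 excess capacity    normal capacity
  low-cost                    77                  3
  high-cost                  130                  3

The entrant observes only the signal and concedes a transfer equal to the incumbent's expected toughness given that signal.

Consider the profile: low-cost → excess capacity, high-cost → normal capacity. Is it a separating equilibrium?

No

If types separate, excess capacity earns payment 112 and normal capacity earns 43.
Low-cost: excess capacity gives 112 − 77 = 35; normal capacity gives 43 − 3 = 40. Would deviate. ✗
High-cost: normal capacity gives 43 − 3 = 40; excess capacity gives 112 − 130 = -18. No deviation. ✓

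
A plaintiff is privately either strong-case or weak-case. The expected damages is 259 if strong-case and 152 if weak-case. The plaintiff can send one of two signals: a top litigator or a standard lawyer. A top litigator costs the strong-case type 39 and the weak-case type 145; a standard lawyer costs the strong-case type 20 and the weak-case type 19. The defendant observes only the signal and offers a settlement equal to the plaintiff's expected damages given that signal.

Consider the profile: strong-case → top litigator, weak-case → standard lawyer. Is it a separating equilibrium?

Yes

If types separate, top litigator earns payment 259 and standard lawyer earns 152.
Strong-case: top litigator gives 259 − 39 = 220; standard lawyer gives 152 − 20 = 132. No deviation. ✓
Weak-case: standard lawyer gives 152 − 19 = 133; top litigator gives 259 − 145 = 114. No deviation. ✓
Both incentive constraints hold.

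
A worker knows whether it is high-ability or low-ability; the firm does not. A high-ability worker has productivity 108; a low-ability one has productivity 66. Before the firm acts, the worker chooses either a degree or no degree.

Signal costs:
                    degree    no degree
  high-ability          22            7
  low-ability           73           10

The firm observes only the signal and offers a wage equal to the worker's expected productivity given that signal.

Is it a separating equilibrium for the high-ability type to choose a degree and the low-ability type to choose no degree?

Yes

Under separation the firm infers type exactly: degree → high-ability (pays 108), no degree → low-ability (pays 66).
High-ability: degree gives 108 − 22 = 86; no degree gives 66 − 7 = 59. No deviation. ✓
Low-ability: no degree gives 66 − 10 = 56; degree gives 108 − 73 = 35. No deviation. ✓
Both incentive constraints hold.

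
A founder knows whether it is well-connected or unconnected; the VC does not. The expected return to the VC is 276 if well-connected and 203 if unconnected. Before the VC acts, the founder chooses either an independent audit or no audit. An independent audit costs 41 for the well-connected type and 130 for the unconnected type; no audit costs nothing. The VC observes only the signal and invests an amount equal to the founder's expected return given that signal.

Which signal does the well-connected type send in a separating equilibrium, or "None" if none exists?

audit

Try well-connected → audit, unconnected → no audit:
  If types separate, audit earns payment 276 and no audit earns 203.
  Well-connected: audit gives 276 − 41 = 235; no audit gives 203 − 0 = 203. No deviation. ✓
  Unconnected: no audit gives 203 − 0 = 203; audit gives 276 − 130 = 146. No deviation. ✓
Both hold — the well-connected type sends audit.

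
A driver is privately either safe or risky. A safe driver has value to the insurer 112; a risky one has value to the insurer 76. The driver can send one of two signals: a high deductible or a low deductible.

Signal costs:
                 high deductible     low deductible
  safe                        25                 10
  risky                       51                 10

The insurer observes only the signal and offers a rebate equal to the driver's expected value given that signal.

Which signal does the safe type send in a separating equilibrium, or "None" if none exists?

Try safe → high deductible, risky → low deductible:
  Under separation the insurer infers type exactly: high deductible → safe (pays 112), low deductible → risky (pays 76).
  Safe: high deductible gives 112 − 25 = 87; low deductible gives 76 − 10 = 66. No deviation. ✓
  Risky: low deductible gives 76 − 10 = 66; high deductible gives 112 − 51 = 61. No deviation. ✓
Both hold — the safe type sends high deductible.

high deductible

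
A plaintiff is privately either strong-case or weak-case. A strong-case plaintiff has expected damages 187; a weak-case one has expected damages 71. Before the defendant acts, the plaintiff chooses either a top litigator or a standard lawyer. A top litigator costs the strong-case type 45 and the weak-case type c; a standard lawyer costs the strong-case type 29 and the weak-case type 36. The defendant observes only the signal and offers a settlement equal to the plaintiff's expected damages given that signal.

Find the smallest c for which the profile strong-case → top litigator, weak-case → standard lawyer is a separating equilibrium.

Under separation: top litigator → strong-case (pays 187); standard lawyer → weak-case (pays 71).
Strong-case: 187 − 45 = 142 ≥ 71 − 29 = 42. Holds regardless of c. ✓
Weak-case: 71 − 36 ≥ 187 − c, so c ≥ 187 − 35 = 152.

152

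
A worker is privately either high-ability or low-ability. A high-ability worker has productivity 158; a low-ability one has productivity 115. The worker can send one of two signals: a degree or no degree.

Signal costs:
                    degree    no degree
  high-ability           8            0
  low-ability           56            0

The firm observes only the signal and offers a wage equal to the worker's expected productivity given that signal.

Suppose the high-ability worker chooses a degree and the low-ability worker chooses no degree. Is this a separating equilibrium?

If types separate, degree earns payment 158 and no degree earns 115.
High-ability: degree gives 158 − 8 = 150; no degree gives 115 − 0 = 115. No deviation. ✓
Low-ability: no degree gives 115 − 0 = 115; degree gives 158 − 56 = 102. No deviation. ✓
Neither type gains from mimicking the other.

Yes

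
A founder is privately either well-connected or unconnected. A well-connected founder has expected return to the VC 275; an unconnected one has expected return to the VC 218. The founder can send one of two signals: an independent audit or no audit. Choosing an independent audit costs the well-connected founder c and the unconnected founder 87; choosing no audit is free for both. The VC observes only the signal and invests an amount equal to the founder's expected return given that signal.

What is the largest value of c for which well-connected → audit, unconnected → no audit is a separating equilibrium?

57

Under separation: audit → well-connected (pays 275); no audit → unconnected (pays 218).
Unconnected: 218 − 0 = 218 ≥ 275 − 87 = 188. Holds regardless of c. ✓
Well-connected: 275 − c ≥ 218 − 0, so c ≤ 275 − 218 = 57.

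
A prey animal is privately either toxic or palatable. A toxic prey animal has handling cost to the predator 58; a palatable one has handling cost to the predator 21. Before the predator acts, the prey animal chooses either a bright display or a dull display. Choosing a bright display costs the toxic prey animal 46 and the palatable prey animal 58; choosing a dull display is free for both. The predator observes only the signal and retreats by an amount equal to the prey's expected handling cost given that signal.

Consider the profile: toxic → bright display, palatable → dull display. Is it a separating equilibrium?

No

Under separation the predator infers type exactly: bright display → toxic (pays 58), dull display → palatable (pays 21).
Toxic: bright display gives 58 − 46 = 12; dull display gives 21 − 0 = 21. Would deviate. ✗
Palatable: dull display gives 21 − 0 = 21; bright display gives 58 − 58 = 0. No deviation. ✓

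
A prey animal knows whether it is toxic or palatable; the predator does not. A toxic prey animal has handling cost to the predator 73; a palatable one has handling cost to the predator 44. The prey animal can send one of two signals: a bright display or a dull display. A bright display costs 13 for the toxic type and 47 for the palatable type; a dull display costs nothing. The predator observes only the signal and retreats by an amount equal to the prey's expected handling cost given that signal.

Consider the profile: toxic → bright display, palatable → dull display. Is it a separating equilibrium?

Yes

If types separate, bright display earns payment 73 and dull display earns 44.
Toxic: bright display gives 73 − 13 = 60; dull display gives 44 − 0 = 44. No deviation. ✓
Palatable: dull display gives 44 − 0 = 44; bright display gives 73 − 47 = 26. No deviation. ✓
Both incentive constraints hold.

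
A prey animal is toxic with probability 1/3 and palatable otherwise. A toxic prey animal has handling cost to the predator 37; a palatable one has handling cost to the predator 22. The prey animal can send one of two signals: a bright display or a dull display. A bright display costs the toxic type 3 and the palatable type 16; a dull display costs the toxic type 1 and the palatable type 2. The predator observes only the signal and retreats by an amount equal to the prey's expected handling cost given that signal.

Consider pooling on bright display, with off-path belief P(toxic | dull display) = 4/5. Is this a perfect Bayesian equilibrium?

At the pooled signal (bright display) the predator holds the prior 1/3 and pays 1/3·37 + 2/3·22 = 27. Off-path (dull display) belief 4/5 gives 4/5·37 + 1/5·22 = 34.
Toxic: bright display gives 27 − 3 = 24; dull display gives 34 − 1 = 33. Deviates. ✗
Palatable: bright display gives 27 − 16 = 11; dull display gives 34 − 2 = 32. Deviates. ✗

No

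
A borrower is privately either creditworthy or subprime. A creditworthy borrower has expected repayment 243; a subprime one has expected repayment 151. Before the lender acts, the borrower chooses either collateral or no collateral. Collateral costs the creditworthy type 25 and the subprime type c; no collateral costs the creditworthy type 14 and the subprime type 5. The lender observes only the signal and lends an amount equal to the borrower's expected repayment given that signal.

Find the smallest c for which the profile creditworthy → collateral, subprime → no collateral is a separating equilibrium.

Under separation: collateral → creditworthy (pays 243); no collateral → subprime (pays 151).
Creditworthy: 243 − 25 = 218 ≥ 151 − 14 = 137. Holds regardless of c. ✓
Subprime: 151 − 5 ≥ 243 − c, so c ≥ 243 − 146 = 97.

97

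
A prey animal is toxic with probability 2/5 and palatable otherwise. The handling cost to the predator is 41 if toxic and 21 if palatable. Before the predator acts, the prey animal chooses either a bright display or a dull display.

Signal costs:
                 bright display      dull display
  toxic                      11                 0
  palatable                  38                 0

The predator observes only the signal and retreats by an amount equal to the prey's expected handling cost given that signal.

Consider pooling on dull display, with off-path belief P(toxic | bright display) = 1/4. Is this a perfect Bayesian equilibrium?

Yes

At the pooled signal (dull display) the predator holds the prior 2/5 and pays 2/5·41 + 3/5·21 = 29. Off-path (bright display) belief 1/4 gives 1/4·41 + 3/4·21 = 26.
Toxic: dull display gives 29 − 0 = 29; bright display gives 26 − 11 = 15. Stays. ✓
Palatable: dull display gives 29 − 0 = 29; bright display gives 26 − 38 = -12. Stays. ✓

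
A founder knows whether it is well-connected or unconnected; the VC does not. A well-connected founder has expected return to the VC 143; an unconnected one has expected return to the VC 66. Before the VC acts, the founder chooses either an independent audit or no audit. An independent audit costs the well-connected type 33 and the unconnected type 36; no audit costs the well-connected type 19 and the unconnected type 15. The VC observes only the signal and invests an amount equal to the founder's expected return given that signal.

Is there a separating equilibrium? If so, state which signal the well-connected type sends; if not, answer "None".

None

Try well-connected → audit, unconnected → no audit:
  If types separate, audit earns payment 143 and no audit earns 66.
  Well-connected: audit gives 143 − 33 = 110; no audit gives 66 − 19 = 47. No deviation. ✓
  Unconnected: no audit gives 66 − 15 = 51; audit gives 143 − 36 = 107. Would deviate. ✗
Try well-connected → no audit, unconnected → audit:
  If types separate, no audit earns payment 143 and audit earns 66.
  Well-connected: no audit gives 143 − 19 = 124; audit gives 66 − 33 = 33. No deviation. ✓
  Unconnected: audit gives 66 − 36 = 30; no audit gives 143 − 15 = 128. Would deviate. ✗
Neither assignment is incentive-compatible.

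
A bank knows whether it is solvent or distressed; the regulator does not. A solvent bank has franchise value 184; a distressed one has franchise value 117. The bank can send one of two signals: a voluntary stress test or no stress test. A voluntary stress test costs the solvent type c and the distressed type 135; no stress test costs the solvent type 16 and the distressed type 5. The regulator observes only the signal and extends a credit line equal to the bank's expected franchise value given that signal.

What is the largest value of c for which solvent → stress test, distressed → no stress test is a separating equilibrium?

Under separation: stress test → solvent (pays 184); no stress test → distressed (pays 117).
Distressed: 117 − 5 = 112 ≥ 184 − 135 = 49. Holds regardless of c. ✓
Solvent: 184 − c ≥ 117 − 16, so c ≤ 184 − 101 = 83.

83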